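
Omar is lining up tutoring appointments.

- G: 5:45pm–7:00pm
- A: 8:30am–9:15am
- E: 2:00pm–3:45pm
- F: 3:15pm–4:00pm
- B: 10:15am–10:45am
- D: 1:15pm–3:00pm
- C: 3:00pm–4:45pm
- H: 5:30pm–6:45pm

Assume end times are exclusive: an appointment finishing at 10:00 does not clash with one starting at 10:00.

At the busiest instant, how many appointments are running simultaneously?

Walk through starts and ends in time order (an end at T is processed before a start at T):
8:30am start A → 1
9:15am end A → 0
10:15am start B → 1
10:45am end B → 0
1:15pm start D → 1
2:00pm start E → 2
3:00pm end D → 1
3:00pm start C → 2
3:15pm start F → 3
3:45pm end E → 2
4:00pm end F → 1
4:45pm end C → 0
5:30pm start H → 1
5:45pm start G → 2
6:45pm end H → 1
7:00pm end G → 0
Peak is 3, at 3:15pm (C, E, F).

3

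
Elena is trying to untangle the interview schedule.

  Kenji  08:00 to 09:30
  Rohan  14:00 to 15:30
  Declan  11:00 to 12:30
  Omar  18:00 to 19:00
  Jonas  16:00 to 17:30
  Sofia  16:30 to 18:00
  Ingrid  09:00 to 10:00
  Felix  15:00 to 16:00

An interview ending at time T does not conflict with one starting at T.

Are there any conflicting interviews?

Yes

Two intervals overlap when each starts before the other ends.
Sorted by start: Kenji, Ingrid, Declan, Rohan, Felix, Jonas, Sofia, Omar.
Ingrid starts before Kenji ends → Kenji and Ingrid overlap.
That's a conflict, so the schedule is not conflict-free.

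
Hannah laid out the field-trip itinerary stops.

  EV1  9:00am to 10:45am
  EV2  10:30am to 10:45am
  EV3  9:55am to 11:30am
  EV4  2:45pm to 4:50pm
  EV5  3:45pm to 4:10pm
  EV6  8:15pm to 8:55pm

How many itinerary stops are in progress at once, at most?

3

Walk through starts and ends in time order (an end at T is processed before a start at T):
9:00am start EV1 → 1
9:55am start EV3 → 2
10:30am start EV2 → 3
10:45am end EV1 → 2
10:45am end EV2 → 1
11:30am end EV3 → 0
2:45pm start EV4 → 1
3:45pm start EV5 → 2
4:10pm end EV5 → 1
4:50pm end EV4 → 0
8:15pm start EV6 → 1
8:55pm end EV6 → 0
Peak is 3, at 10:30am (EV1, EV2, EV3).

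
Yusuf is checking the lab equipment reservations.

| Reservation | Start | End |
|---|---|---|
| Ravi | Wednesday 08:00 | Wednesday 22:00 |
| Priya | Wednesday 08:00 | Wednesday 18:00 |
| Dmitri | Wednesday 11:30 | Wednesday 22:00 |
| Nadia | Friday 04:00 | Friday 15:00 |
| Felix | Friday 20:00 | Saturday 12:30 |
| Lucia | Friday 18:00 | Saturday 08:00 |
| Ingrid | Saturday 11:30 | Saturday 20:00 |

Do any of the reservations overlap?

Sorted by start: Ravi, Priya, Dmitri, Nadia, Lucia, Felix, Ingrid.
Priya starts before Ravi ends → Ravi and Priya overlap.
That's a conflict, so the schedule is not conflict-free.

Yes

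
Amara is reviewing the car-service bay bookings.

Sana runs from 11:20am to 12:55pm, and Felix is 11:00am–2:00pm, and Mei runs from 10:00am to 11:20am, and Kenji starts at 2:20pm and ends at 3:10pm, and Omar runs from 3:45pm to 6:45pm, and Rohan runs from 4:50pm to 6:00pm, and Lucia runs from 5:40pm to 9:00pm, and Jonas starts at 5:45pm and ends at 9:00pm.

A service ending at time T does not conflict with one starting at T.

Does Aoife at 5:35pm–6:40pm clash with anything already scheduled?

Mei: ends 11:20am at or before Aoife starts 5:35pm → clear.
Felix: ends 2:00pm at or before Aoife starts 5:35pm → clear.
Sana: ends 12:55pm at or before Aoife starts 5:35pm → clear.
Kenji: ends 3:10pm at or before Aoife starts 5:35pm → clear.
Omar: starts 3:45pm before Aoife ends 6:40pm, and ends 6:45pm after Aoife starts 5:35pm → overlap.
Rohan: starts 4:50pm before Aoife ends 6:40pm, and ends 6:00pm after Aoife starts 5:35pm → overlap.
Lucia: starts 5:40pm before Aoife ends 6:40pm, and ends 9:00pm after Aoife starts 5:35pm → overlap.
Jonas: starts 5:45pm before Aoife ends 6:40pm, and ends 9:00pm after Aoife starts 5:35pm → overlap.
Aoife overlaps Omar, Rohan, Lucia, Jonas.

Yes — it overlaps Jonas, Lucia, Omar, Rohan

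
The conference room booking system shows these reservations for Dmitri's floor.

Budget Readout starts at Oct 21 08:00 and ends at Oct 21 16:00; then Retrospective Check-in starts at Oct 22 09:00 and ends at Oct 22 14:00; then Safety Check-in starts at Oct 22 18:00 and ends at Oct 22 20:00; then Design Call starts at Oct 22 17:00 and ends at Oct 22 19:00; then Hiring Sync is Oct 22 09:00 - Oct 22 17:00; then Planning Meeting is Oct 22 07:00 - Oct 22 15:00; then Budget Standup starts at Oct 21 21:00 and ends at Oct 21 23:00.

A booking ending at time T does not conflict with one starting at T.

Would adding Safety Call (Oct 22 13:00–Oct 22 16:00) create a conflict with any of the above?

Yes — it overlaps Hiring Sync, Planning Meeting, Retrospective Check-in

Budget Readout: ends Oct 21 16:00 at or before Safety Call starts Oct 22 13:00 → clear.
Budget Standup: ends Oct 21 23:00 at or before Safety Call starts Oct 22 13:00 → clear.
Planning Meeting: starts Oct 22 07:00 before Safety Call ends Oct 22 16:00, and ends Oct 22 15:00 after Safety Call starts Oct 22 13:00 → overlap.
Hiring Sync: starts Oct 22 09:00 before Safety Call ends Oct 22 16:00, and ends Oct 22 17:00 after Safety Call starts Oct 22 13:00 → overlap.
Retrospective Check-in: starts Oct 22 09:00 before Safety Call ends Oct 22 16:00, and ends Oct 22 14:00 after Safety Call starts Oct 22 13:00 → overlap.
Design Call: starts Oct 22 17:00 at or after Safety Call ends Oct 22 16:00 → clear.
Safety Check-in: starts Oct 22 18:00 at or after Safety Call ends Oct 22 16:00 → clear.
Safety Call overlaps Hiring Sync, Planning Meeting, Retrospective Check-in.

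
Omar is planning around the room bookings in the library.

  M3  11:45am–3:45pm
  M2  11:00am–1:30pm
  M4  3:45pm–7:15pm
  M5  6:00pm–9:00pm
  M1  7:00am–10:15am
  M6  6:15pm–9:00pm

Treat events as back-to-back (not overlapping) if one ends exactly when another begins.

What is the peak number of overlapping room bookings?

Sort all start/end points and keep a running count:
7:00am start M1 → 1
10:15am end M1 → 0
11:00am start M2 → 1
11:45am start M3 → 2
1:30pm end M2 → 1
3:45pm end M3 → 0
3:45pm start M4 → 1
6:00pm start M5 → 2
6:15pm start M6 → 3
7:15pm end M4 → 2
9:00pm end M5 → 1
9:00pm end M6 → 0
Peak is 3, at 6:15pm (M4, M5, M6).

3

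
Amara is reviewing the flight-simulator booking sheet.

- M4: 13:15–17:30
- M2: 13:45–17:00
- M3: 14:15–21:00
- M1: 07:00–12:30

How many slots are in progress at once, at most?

Sort all start/end points and keep a running count:
07:00 start M1 → 1
12:30 end M1 → 0
13:15 start M4 → 1
13:45 start M2 → 2
14:15 start M3 → 3
17:00 end M2 → 2
17:30 end M4 → 1
21:00 end M3 → 0
Peak is 3, at 14:15 (M2, M3, M4).

3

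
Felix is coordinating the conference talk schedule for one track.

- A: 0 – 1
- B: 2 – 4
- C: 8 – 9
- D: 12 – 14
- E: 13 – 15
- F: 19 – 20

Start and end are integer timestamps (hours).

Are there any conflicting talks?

Check each pair: they overlap iff neither finishes before the other starts.
Sorted by start: A, B, C, D, E, F.
B starts after A ends; A is clear from here.
C starts after B ends; B is clear from here.
D starts after C ends; C is clear from here.
E starts before D ends → D and E overlap.
That's a conflict, so the schedule is not conflict-free.

Yes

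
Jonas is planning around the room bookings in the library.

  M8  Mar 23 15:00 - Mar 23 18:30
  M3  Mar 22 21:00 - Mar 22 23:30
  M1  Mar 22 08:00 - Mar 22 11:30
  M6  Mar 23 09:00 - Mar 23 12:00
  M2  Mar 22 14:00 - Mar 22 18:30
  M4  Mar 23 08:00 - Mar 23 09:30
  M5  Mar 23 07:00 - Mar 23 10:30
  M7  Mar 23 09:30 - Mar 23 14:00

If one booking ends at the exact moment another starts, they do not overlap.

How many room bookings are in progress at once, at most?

Sort all start/end points and keep a running count:
Mar 22 08:00 start M1 → 1
Mar 22 11:30 end M1 → 0
Mar 22 14:00 start M2 → 1
Mar 22 18:30 end M2 → 0
Mar 22 21:00 start M3 → 1
Mar 22 23:30 end M3 → 0
Mar 23 07:00 start M5 → 1
Mar 23 08:00 start M4 → 2
Mar 23 09:00 start M6 → 3
Mar 23 09:30 end M4 → 2
Mar 23 09:30 start M7 → 3
Mar 23 10:30 end M5 → 2
Mar 23 12:00 end M6 → 1
Mar 23 14:00 end M7 → 0
Mar 23 15:00 start M8 → 1
Mar 23 18:30 end M8 → 0
Peak is 3, at Mar 23 09:00 (M4, M5, M6).

3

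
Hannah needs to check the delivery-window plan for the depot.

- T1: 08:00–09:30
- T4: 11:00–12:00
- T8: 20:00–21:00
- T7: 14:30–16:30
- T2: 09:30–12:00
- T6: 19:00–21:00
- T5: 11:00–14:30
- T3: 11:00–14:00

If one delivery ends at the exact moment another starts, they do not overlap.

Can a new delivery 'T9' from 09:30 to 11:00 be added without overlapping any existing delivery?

No — it overlaps T2

T1: ends 09:30 at or before T9 starts 09:30 → clear.
T2: starts 09:30 before T9 ends 11:00, and ends 12:00 after T9 starts 09:30 → overlap.
T3: starts 11:00 at or after T9 ends 11:00 → clear.
T4: starts 11:00 at or after T9 ends 11:00 → clear.
T5: starts 11:00 at or after T9 ends 11:00 → clear.
T7: starts 14:30 at or after T9 ends 11:00 → clear.
T6: starts 19:00 at or after T9 ends 11:00 → clear.
T8: starts 20:00 at or after T9 ends 11:00 → clear.
T9 overlaps T2.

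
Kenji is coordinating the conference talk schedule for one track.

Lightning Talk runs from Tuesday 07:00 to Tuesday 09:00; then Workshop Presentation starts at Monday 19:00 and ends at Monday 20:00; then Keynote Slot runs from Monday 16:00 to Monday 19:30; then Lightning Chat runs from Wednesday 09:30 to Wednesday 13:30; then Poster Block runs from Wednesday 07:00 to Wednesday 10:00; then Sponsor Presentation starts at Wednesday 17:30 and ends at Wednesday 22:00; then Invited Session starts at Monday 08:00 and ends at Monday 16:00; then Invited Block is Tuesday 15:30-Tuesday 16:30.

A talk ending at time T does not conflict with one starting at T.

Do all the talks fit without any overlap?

Sorted by start: Invited Session, Keynote Slot, Workshop Presentation, Lightning Talk, Invited Block, Poster Block, Lightning Chat, Sponsor Presentation.
Keynote Slot starts exactly when Invited Session ends (back-to-back, no overlap) — done with Invited Session.
Workshop Presentation starts before Keynote Slot ends → Keynote Slot and Workshop Presentation overlap.
That's a conflict, so the schedule is not conflict-free.

No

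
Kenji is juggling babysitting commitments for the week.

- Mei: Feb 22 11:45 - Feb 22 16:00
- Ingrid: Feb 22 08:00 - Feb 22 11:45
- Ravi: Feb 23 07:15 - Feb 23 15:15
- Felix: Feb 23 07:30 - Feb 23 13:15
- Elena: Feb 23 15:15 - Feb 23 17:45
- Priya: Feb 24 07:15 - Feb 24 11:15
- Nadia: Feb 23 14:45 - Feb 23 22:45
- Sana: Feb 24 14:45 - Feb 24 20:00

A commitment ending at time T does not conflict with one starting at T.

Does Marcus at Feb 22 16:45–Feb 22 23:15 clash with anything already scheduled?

Ingrid: ends Feb 22 11:45 at or before Marcus starts Feb 22 16:45 → clear.
Mei: ends Feb 22 16:00 at or before Marcus starts Feb 22 16:45 → clear.
Ravi: starts Feb 23 07:15 at or after Marcus ends Feb 22 23:15 → clear.
Felix: starts Feb 23 07:30 at or after Marcus ends Feb 22 23:15 → clear.
Nadia: starts Feb 23 14:45 at or after Marcus ends Feb 22 23:15 → clear.
Elena: starts Feb 23 15:15 at or after Marcus ends Feb 22 23:15 → clear.
Priya: starts Feb 24 07:15 at or after Marcus ends Feb 22 23:15 → clear.
Sana: starts Feb 24 14:45 at or after Marcus ends Feb 22 23:15 → clear.

No — it doesn't clash with anything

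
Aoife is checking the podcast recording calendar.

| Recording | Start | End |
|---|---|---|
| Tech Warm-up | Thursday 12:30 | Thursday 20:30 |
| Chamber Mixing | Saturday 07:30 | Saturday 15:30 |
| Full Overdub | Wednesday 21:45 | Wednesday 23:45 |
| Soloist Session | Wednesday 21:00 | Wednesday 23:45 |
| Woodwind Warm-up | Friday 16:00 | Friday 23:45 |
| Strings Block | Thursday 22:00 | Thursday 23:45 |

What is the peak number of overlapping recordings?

Sweep the timeline, counting +1 at each start and −1 at each end (ends before starts at a tie):
Wednesday 21:00 start Soloist Session → 1
Wednesday 21:45 start Full Overdub → 2
Wednesday 23:45 end Full Overdub → 1
Wednesday 23:45 end Soloist Session → 0
Thursday 12:30 start Tech Warm-up → 1
Thursday 20:30 end Tech Warm-up → 0
Thursday 22:00 start Strings Block → 1
Thursday 23:45 end Strings Block → 0
Friday 16:00 start Woodwind Warm-up → 1
Friday 23:45 end Woodwind Warm-up → 0
Saturday 07:30 start Chamber Mixing → 1
Saturday 15:30 end Chamber Mixing → 0
Peak is 2, at Wednesday 21:45 (Full Overdub, Soloist Session).

2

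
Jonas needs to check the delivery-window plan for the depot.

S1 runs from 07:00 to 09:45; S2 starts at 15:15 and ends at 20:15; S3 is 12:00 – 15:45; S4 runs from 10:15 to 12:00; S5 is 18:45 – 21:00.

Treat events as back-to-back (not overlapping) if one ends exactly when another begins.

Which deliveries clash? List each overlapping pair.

Check each pair: they overlap iff neither finishes before the other starts.
Sorted by start: S1, S4, S3, S2, S5.
S4 starts after S1 ends; S1 is clear from here.
S3 starts exactly when S4 ends (back-to-back, no overlap); S4 is clear from here.
S2 starts before S3 ends → S3 and S2 overlap.
S5 starts after S3 ends.
S5 starts before S2 ends → S2 and S5 overlap.

S2 & S3, S2 & S5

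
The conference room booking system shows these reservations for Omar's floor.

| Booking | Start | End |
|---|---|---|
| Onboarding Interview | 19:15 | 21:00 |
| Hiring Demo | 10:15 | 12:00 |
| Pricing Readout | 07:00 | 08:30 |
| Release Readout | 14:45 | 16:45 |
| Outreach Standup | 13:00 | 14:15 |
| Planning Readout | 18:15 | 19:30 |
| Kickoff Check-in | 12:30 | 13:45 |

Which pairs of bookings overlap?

Kickoff Check-in & Outreach Standup, Onboarding Interview & Planning Readout

Sorted by start: Pricing Readout, Hiring Demo, Kickoff Check-in, Outreach Standup, Release Readout, Planning Readout, Onboarding Interview.
Hiring Demo starts after Pricing Readout ends, so Pricing Readout has no further overlaps.
Kickoff Check-in starts after Hiring Demo ends, so Hiring Demo has no further overlaps.
Outreach Standup starts before Kickoff Check-in ends → Kickoff Check-in and Outreach Standup overlap.
Release Readout starts after Kickoff Check-in ends, so Kickoff Check-in has no further overlaps.
Release Readout starts after Outreach Standup ends, so Outreach Standup has no further overlaps.
Planning Readout starts after Release Readout ends, so Release Readout has no further overlaps.
Onboarding Interview starts before Planning Readout ends → Planning Readout and Onboarding Interview overlap.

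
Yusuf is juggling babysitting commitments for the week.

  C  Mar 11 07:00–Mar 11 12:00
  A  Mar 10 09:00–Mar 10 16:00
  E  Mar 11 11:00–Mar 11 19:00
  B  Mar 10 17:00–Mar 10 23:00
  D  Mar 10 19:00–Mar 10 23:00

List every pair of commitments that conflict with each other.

Sorted by start: A, B, D, C, E.
B starts after A ends; A is clear from here.
D starts before B ends → B and D overlap.
C starts after B ends; B is clear from here.
C starts after D ends; D is clear from here.
E starts before C ends → C and E overlap.

B & D, C & E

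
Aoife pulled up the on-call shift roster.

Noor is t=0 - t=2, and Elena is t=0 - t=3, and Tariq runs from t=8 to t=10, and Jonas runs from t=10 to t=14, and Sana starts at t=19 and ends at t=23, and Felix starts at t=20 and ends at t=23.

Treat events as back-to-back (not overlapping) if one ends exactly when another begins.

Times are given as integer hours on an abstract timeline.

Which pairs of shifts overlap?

Sorted by start: Noor, Elena, Tariq, Jonas, Sana, Felix.
Elena starts before Noor ends → Noor and Elena overlap.
Tariq starts after Noor ends, so Noor has no further overlaps.
Tariq starts after Elena ends, so Elena has no further overlaps.
Jonas starts exactly when Tariq ends (back-to-back, no overlap), so Tariq has no further overlaps.
Sana starts after Jonas ends, so Jonas has no further overlaps.
Felix starts before Sana ends → Sana and Felix overlap.

Elena & Noor, Felix & Sana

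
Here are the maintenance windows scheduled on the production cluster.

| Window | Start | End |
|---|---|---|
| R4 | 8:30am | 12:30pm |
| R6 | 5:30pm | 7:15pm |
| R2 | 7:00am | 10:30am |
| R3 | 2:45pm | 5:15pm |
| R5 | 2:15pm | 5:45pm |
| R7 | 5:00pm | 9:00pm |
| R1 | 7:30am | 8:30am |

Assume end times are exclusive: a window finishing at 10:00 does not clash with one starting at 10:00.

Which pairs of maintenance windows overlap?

R1 & R2, R2 & R4, R3 & R5, R3 & R7, R5 & R6, R5 & R7, R6 & R7

Sorted by start: R2, R1, R4, R5, R3, R7, R6.
R1 starts before R2 ends → R2 and R1 overlap.
R4 starts before R2 ends → R2 and R4 overlap.
R5 starts after R2 ends, so nothing later overlaps R2 either.
R4 starts exactly when R1 ends (back-to-back, no overlap), so nothing later overlaps R1 either.
R5 starts after R4 ends, so nothing later overlaps R4 either.
R3 starts before R5 ends → R5 and R3 overlap.
R7 starts before R5 ends → R5 and R7 overlap.
R6 starts before R5 ends → R5 and R6 overlap.
R7 starts before R3 ends → R3 and R7 overlap.
R6 starts after R3 ends.
R6 starts before R7 ends → R7 and R6 overlap.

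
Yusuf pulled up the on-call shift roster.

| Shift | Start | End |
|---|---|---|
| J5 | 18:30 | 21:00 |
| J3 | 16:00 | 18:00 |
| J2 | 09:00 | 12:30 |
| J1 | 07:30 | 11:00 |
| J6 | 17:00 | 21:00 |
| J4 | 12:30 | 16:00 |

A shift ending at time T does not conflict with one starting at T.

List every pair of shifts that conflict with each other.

Sorted by start: J1, J2, J4, J3, J6, J5.
J2 starts before J1 ends → J1 and J2 overlap.
J4 starts after J1 ends, so nothing later overlaps J1 either.
J4 starts exactly when J2 ends (back-to-back, no overlap), so nothing later overlaps J2 either.
J3 starts exactly when J4 ends (back-to-back, no overlap), so nothing later overlaps J4 either.
J6 starts before J3 ends → J3 and J6 overlap.
J5 starts after J3 ends.
J5 starts before J6 ends → J6 and J5 overlap.

J1 & J2, J3 & J6, J5 & J6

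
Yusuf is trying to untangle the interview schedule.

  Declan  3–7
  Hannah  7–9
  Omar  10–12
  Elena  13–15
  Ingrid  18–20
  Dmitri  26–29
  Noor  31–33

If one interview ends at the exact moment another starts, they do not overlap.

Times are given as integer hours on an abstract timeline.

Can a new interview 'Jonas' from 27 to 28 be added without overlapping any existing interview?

No — it overlaps Dmitri

Declan: ends 7 at or before Jonas starts 27 → clear.
Hannah: ends 9 at or before Jonas starts 27 → clear.
Omar: ends 12 at or before Jonas starts 27 → clear.
Elena: ends 15 at or before Jonas starts 27 → clear.
Ingrid: ends 20 at or before Jonas starts 27 → clear.
Dmitri: starts 26 before Jonas ends 28, and ends 29 after Jonas starts 27 → overlap.
Noor: starts 31 at or after Jonas ends 28 → clear.
Jonas overlaps Dmitri.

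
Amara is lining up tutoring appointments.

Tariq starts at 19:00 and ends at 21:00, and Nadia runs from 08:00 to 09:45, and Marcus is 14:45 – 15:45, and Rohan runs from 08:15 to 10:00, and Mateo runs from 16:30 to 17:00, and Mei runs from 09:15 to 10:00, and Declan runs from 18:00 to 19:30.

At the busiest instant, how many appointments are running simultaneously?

Walk through starts and ends in time order (an end at T is processed before a start at T):
08:00 start Nadia → 1
08:15 start Rohan → 2
09:15 start Mei → 3
09:45 end Nadia → 2
10:00 end Mei → 1
10:00 end Rohan → 0
14:45 start Marcus → 1
15:45 end Marcus → 0
16:30 start Mateo → 1
17:00 end Mateo → 0
18:00 start Declan → 1
19:00 start Tariq → 2
19:30 end Declan → 1
21:00 end Tariq → 0
Peak is 3, at 09:15 (Mei, Nadia, Rohan).

3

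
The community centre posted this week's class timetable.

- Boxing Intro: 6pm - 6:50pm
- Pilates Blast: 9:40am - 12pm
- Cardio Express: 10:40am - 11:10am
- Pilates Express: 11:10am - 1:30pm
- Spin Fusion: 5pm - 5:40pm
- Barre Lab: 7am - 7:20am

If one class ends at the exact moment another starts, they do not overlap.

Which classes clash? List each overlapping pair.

Check each pair: they overlap iff neither finishes before the other starts.
Sorted by start: Barre Lab, Pilates Blast, Cardio Express, Pilates Express, Spin Fusion, Boxing Intro.
Pilates Blast starts after Barre Lab ends — done with Barre Lab.
Cardio Express starts before Pilates Blast ends → Pilates Blast and Cardio Express overlap.
Pilates Express starts before Pilates Blast ends → Pilates Blast and Pilates Express overlap.
Spin Fusion starts after Pilates Blast ends — done with Pilates Blast.
Pilates Express starts exactly when Cardio Express ends (back-to-back, no overlap) — done with Cardio Express.
Spin Fusion starts after Pilates Express ends — done with Pilates Express.
Boxing Intro starts after Spin Fusion ends.

Cardio Express & Pilates Blast, Pilates Blast & Pilates Express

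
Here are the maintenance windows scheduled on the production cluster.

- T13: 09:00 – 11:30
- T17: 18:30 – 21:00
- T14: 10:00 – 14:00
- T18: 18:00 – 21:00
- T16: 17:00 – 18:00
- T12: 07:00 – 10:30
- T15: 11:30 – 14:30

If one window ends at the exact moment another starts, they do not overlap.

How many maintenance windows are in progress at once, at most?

Sort all start/end points and keep a running count:
07:00 start T12 → 1
09:00 start T13 → 2
10:00 start T14 → 3
10:30 end T12 → 2
11:30 end T13 → 1
11:30 start T15 → 2
14:00 end T14 → 1
14:30 end T15 → 0
17:00 start T16 → 1
18:00 end T16 → 0
18:00 start T18 → 1
18:30 start T17 → 2
21:00 end T17 → 1
21:00 end T18 → 0
Peak is 3, at 10:00 (T12, T13, T14).

3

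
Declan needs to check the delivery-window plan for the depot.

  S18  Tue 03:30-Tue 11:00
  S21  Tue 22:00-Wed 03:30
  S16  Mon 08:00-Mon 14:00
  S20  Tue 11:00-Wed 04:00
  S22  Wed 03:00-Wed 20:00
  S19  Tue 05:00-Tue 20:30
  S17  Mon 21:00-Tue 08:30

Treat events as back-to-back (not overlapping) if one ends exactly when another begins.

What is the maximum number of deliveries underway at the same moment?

Walk through starts and ends in time order (an end at T is processed before a start at T):
Mon 08:00 start S16 → 1
Mon 14:00 end S16 → 0
Mon 21:00 start S17 → 1
Tue 03:30 start S18 → 2
Tue 05:00 start S19 → 3
Tue 08:30 end S17 → 2
Tue 11:00 end S18 → 1
Tue 11:00 start S20 → 2
Tue 20:30 end S19 → 1
Tue 22:00 start S21 → 2
Wed 03:00 start S22 → 3
Wed 03:30 end S21 → 2
Wed 04:00 end S20 → 1
Wed 20:00 end S22 → 0
Peak is 3, at Tue 05:00 (S17, S18, S19).

3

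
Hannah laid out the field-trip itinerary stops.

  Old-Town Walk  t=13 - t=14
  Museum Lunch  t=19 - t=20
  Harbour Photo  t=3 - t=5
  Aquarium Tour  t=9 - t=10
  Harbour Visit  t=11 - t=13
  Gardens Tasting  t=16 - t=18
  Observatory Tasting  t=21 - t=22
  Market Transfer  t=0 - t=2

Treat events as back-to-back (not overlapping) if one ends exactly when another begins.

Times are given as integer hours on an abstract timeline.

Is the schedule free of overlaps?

Sorted by start: Market Transfer, Harbour Photo, Aquarium Tour, Harbour Visit, Old-Town Walk, Gardens Tasting, Museum Lunch, Observatory Tasting.
Harbour Photo starts after Market Transfer ends, so nothing later overlaps Market Transfer either.
Aquarium Tour starts after Harbour Photo ends, so nothing later overlaps Harbour Photo either.
Harbour Visit starts after Aquarium Tour ends, so nothing later overlaps Aquarium Tour either.
Old-Town Walk starts exactly when Harbour Visit ends (back-to-back, no overlap), so nothing later overlaps Harbour Visit either.
Gardens Tasting starts after Old-Town Walk ends, so nothing later overlaps Old-Town Walk either.
Museum Lunch starts after Gardens Tasting ends, so nothing later overlaps Gardens Tasting either.
Observatory Tasting starts after Museum Lunch ends.
Every pair is clear; the schedule has no overlaps.

Yes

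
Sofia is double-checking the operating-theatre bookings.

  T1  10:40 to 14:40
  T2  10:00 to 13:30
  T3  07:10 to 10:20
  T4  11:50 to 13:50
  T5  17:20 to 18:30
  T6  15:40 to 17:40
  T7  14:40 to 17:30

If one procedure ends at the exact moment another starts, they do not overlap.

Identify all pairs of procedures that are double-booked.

T1 & T2, T1 & T4, T2 & T3, T2 & T4, T5 & T6, T5 & T7, T6 & T7

Sorted by start: T3, T2, T1, T4, T7, T6, T5.
T2 starts before T3 ends → T3 and T2 overlap.
T1 starts after T3 ends; T3 is clear from here.
T1 starts before T2 ends → T2 and T1 overlap.
T4 starts before T2 ends → T2 and T4 overlap.
T7 starts after T2 ends; T2 is clear from here.
T4 starts before T1 ends → T1 and T4 overlap.
T7 starts exactly when T1 ends (back-to-back, no overlap); T1 is clear from here.
T7 starts after T4 ends; T4 is clear from here.
T6 starts before T7 ends → T7 and T6 overlap.
T5 starts before T7 ends → T7 and T5 overlap.
T5 starts before T6 ends → T6 and T5 overlap.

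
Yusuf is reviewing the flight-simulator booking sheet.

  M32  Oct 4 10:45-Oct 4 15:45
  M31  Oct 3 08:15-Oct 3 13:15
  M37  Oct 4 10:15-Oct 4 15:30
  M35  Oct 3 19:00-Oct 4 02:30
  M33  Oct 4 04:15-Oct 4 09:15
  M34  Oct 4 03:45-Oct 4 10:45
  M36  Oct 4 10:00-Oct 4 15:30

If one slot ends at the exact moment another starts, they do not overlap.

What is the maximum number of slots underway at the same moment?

3

Sweep the timeline, counting +1 at each start and −1 at each end (ends before starts at a tie):
Oct 3 08:15 start M31 → 1
Oct 3 13:15 end M31 → 0
Oct 3 19:00 start M35 → 1
Oct 4 02:30 end M35 → 0
Oct 4 03:45 start M34 → 1
Oct 4 04:15 start M33 → 2
Oct 4 09:15 end M33 → 1
Oct 4 10:00 start M36 → 2
Oct 4 10:15 start M37 → 3
Oct 4 10:45 end M34 → 2
Oct 4 10:45 start M32 → 3
Oct 4 15:30 end M36 → 2
Oct 4 15:30 end M37 → 1
Oct 4 15:45 end M32 → 0
Peak is 3, at Oct 4 10:15 (M34, M36, M37).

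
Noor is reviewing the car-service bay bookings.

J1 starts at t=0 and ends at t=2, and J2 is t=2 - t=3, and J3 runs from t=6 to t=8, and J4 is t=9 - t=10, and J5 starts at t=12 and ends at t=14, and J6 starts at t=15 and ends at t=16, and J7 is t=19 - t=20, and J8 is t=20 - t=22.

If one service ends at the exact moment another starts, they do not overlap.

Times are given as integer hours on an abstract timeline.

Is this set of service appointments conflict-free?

Yes

Sorted by start: J1, J2, J3, J4, J5, J6, J7, J8.
J2 starts exactly when J1 ends (back-to-back, no overlap); J1 is clear from here.
J3 starts after J2 ends; J2 is clear from here.
J4 starts after J3 ends; J3 is clear from here.
J5 starts after J4 ends; J4 is clear from here.
J6 starts after J5 ends; J5 is clear from here.
J7 starts after J6 ends; J6 is clear from here.
J8 starts exactly when J7 ends (back-to-back, no overlap).
Every pair is clear; the schedule has no overlaps.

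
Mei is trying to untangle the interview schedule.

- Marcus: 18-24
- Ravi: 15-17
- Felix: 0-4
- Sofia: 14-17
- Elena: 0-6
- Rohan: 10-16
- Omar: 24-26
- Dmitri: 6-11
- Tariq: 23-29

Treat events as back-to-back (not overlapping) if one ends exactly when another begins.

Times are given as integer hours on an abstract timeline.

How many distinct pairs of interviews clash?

7

Sorted by start: Felix, Elena, Dmitri, Rohan, Sofia, Ravi, Marcus, Tariq, Omar.
Elena starts before Felix ends → Felix and Elena overlap.
Dmitri starts after Felix ends, so Felix has no further overlaps.
Dmitri starts exactly when Elena ends (back-to-back, no overlap), so Elena has no further overlaps.
Rohan starts before Dmitri ends → Dmitri and Rohan overlap.
Sofia starts after Dmitri ends, so Dmitri has no further overlaps.
Sofia starts before Rohan ends → Rohan and Sofia overlap.
Ravi starts before Rohan ends → Rohan and Ravi overlap.
Marcus starts after Rohan ends, so Rohan has no further overlaps.
Ravi starts before Sofia ends → Sofia and Ravi overlap.
Marcus starts after Sofia ends, so Sofia has no further overlaps.
Marcus starts after Ravi ends, so Ravi has no further overlaps.
Tariq starts before Marcus ends → Marcus and Tariq overlap.
Omar starts exactly when Marcus ends (back-to-back, no overlap).
Omar starts before Tariq ends → Tariq and Omar overlap.
Overlapping pairs: Dmitri & Rohan, Elena & Felix, Marcus & Tariq, Omar & Tariq, Ravi & Rohan, Ravi & Sofia, Rohan & Sofia — 7 in total.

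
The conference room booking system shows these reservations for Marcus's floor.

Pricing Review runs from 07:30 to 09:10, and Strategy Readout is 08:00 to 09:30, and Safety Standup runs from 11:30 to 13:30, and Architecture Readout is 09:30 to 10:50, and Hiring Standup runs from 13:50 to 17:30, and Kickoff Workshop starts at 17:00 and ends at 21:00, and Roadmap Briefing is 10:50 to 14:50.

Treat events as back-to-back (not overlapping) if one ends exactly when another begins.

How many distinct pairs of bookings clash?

4

Two intervals overlap when each starts before the other ends.
Sorted by start: Pricing Review, Strategy Readout, Architecture Readout, Roadmap Briefing, Safety Standup, Hiring Standup, Kickoff Workshop.
Strategy Readout starts before Pricing Review ends → Pricing Review and Strategy Readout overlap.
Architecture Readout starts after Pricing Review ends, so nothing later overlaps Pricing Review either.
Architecture Readout starts exactly when Strategy Readout ends (back-to-back, no overlap), so nothing later overlaps Strategy Readout either.
Roadmap Briefing starts exactly when Architecture Readout ends (back-to-back, no overlap), so nothing later overlaps Architecture Readout either.
Safety Standup starts before Roadmap Briefing ends → Roadmap Briefing and Safety Standup overlap.
Hiring Standup starts before Roadmap Briefing ends → Roadmap Briefing and Hiring Standup overlap.
Kickoff Workshop starts after Roadmap Briefing ends.
Hiring Standup starts after Safety Standup ends, so nothing later overlaps Safety Standup either.
Kickoff Workshop starts before Hiring Standup ends → Hiring Standup and Kickoff Workshop overlap.
Overlapping pairs: Hiring Standup & Kickoff Workshop, Hiring Standup & Roadmap Briefing, Pricing Review & Strategy Readout, Roadmap Briefing & Safety Standup — 4 in total.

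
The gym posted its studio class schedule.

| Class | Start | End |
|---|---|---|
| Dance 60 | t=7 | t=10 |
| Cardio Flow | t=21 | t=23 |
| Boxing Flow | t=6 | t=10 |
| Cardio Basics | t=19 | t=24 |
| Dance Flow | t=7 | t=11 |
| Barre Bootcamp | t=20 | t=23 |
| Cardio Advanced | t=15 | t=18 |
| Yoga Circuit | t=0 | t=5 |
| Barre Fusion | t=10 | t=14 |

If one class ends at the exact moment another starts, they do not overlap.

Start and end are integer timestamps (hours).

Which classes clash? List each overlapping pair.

Barre Bootcamp & Cardio Basics, Barre Bootcamp & Cardio Flow, Barre Fusion & Dance Flow, Boxing Flow & Dance 60, Boxing Flow & Dance Flow, Cardio Basics & Cardio Flow, Dance 60 & Dance Flow

Sorted by start: Yoga Circuit, Boxing Flow, Dance Flow, Dance 60, Barre Fusion, Cardio Advanced, Cardio Basics, Barre Bootcamp, Cardio Flow.
Boxing Flow starts after Yoga Circuit ends — done with Yoga Circuit.
Dance Flow starts before Boxing Flow ends → Boxing Flow and Dance Flow overlap.
Dance 60 starts before Boxing Flow ends → Boxing Flow and Dance 60 overlap.
Barre Fusion starts exactly when Boxing Flow ends (back-to-back, no overlap) — done with Boxing Flow.
Dance 60 starts before Dance Flow ends → Dance Flow and Dance 60 overlap.
Barre Fusion starts before Dance Flow ends → Dance Flow and Barre Fusion overlap.
Cardio Advanced starts after Dance Flow ends — done with Dance Flow.
Barre Fusion starts exactly when Dance 60 ends (back-to-back, no overlap) — done with Dance 60.
Cardio Advanced starts after Barre Fusion ends — done with Barre Fusion.
Cardio Basics starts after Cardio Advanced ends — done with Cardio Advanced.
Barre Bootcamp starts before Cardio Basics ends → Cardio Basics and Barre Bootcamp overlap.
Cardio Flow starts before Cardio Basics ends → Cardio Basics and Cardio Flow overlap.
Cardio Flow starts before Barre Bootcamp ends → Barre Bootcamp and Cardio Flow overlap.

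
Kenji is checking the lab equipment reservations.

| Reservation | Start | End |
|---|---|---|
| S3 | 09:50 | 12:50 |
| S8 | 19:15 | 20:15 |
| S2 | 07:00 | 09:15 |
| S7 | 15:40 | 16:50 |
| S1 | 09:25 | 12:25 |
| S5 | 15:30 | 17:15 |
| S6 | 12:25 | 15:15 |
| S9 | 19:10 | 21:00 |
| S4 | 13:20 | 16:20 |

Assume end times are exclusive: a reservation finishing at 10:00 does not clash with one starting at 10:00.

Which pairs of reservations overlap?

S1 & S3, S3 & S6, S4 & S5, S4 & S6, S4 & S7, S5 & S7, S8 & S9

Two intervals overlap when each starts before the other ends.
Sorted by start: S2, S1, S3, S6, S4, S5, S7, S9, S8.
S1 starts after S2 ends; S2 is clear from here.
S3 starts before S1 ends → S1 and S3 overlap.
S6 starts exactly when S1 ends (back-to-back, no overlap); S1 is clear from here.
S6 starts before S3 ends → S3 and S6 overlap.
S4 starts after S3 ends; S3 is clear from here.
S4 starts before S6 ends → S6 and S4 overlap.
S5 starts after S6 ends; S6 is clear from here.
S5 starts before S4 ends → S4 and S5 overlap.
S7 starts before S4 ends → S4 and S7 overlap.
S9 starts after S4 ends; S4 is clear from here.
S7 starts before S5 ends → S5 and S7 overlap.
S9 starts after S5 ends; S5 is clear from here.
S9 starts after S7 ends; S7 is clear from here.
S8 starts before S9 ends → S9 and S8 overlap.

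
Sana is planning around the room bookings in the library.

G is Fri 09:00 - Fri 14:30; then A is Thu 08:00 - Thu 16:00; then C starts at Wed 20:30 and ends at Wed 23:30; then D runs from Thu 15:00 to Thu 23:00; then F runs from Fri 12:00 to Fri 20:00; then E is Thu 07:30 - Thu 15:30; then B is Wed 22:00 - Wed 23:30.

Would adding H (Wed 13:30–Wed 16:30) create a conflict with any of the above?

C: starts Wed 20:30 at or after H ends Wed 16:30 → clear.
B: starts Wed 22:00 at or after H ends Wed 16:30 → clear.
E: starts Thu 07:30 at or after H ends Wed 16:30 → clear.
A: starts Thu 08:00 at or after H ends Wed 16:30 → clear.
D: starts Thu 15:00 at or after H ends Wed 16:30 → clear.
G: starts Fri 09:00 at or after H ends Wed 16:30 → clear.
F: starts Fri 12:00 at or after H ends Wed 16:30 → clear.

No — it doesn't clash with anything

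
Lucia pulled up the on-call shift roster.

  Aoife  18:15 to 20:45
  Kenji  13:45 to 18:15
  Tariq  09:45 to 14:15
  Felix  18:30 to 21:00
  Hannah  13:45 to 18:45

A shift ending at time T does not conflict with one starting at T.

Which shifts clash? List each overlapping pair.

Aoife & Felix, Aoife & Hannah, Felix & Hannah, Hannah & Kenji, Hannah & Tariq, Kenji & Tariq

Two intervals overlap when each starts before the other ends.
Sorted by start: Tariq, Kenji, Hannah, Aoife, Felix.
Kenji starts before Tariq ends → Tariq and Kenji overlap.
Hannah starts before Tariq ends → Tariq and Hannah overlap.
Aoife starts after Tariq ends, so nothing later overlaps Tariq either.
Hannah starts before Kenji ends → Kenji and Hannah overlap.
Aoife starts exactly when Kenji ends (back-to-back, no overlap), so nothing later overlaps Kenji either.
Aoife starts before Hannah ends → Hannah and Aoife overlap.
Felix starts before Hannah ends → Hannah and Felix overlap.
Felix starts before Aoife ends → Aoife and Felix overlap.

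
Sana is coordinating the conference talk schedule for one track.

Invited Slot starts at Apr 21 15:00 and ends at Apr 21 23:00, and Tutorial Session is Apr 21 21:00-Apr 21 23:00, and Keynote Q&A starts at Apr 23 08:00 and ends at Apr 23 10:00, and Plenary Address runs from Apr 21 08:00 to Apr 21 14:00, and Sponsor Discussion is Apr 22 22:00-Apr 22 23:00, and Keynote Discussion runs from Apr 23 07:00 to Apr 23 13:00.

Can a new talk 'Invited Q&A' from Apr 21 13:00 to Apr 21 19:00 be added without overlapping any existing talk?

No — it overlaps Invited Slot, Plenary Address

Plenary Address: starts Apr 21 08:00 before Invited Q&A ends Apr 21 19:00, and ends Apr 21 14:00 after Invited Q&A starts Apr 21 13:00 → overlap.
Invited Slot: starts Apr 21 15:00 before Invited Q&A ends Apr 21 19:00, and ends Apr 21 23:00 after Invited Q&A starts Apr 21 13:00 → overlap.
Tutorial Session: starts Apr 21 21:00 at or after Invited Q&A ends Apr 21 19:00 → clear.
Sponsor Discussion: starts Apr 22 22:00 at or after Invited Q&A ends Apr 21 19:00 → clear.
Keynote Discussion: starts Apr 23 07:00 at or after Invited Q&A ends Apr 21 19:00 → clear.
Keynote Q&A: starts Apr 23 08:00 at or after Invited Q&A ends Apr 21 19:00 → clear.
Invited Q&A overlaps Plenary Address, Invited Slot.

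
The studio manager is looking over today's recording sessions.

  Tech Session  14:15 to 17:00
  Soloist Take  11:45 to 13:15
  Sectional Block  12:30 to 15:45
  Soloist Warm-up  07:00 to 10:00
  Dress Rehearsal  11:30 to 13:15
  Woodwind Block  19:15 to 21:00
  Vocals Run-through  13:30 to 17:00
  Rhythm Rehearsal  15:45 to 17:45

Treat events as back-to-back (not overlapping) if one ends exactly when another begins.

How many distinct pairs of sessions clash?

8

Sorted by start: Soloist Warm-up, Dress Rehearsal, Soloist Take, Sectional Block, Vocals Run-through, Tech Session, Rhythm Rehearsal, Woodwind Block.
Dress Rehearsal starts after Soloist Warm-up ends — done with Soloist Warm-up.
Soloist Take starts before Dress Rehearsal ends → Dress Rehearsal and Soloist Take overlap.
Sectional Block starts before Dress Rehearsal ends → Dress Rehearsal and Sectional Block overlap.
Vocals Run-through starts after Dress Rehearsal ends — done with Dress Rehearsal.
Sectional Block starts before Soloist Take ends → Soloist Take and Sectional Block overlap.
Vocals Run-through starts after Soloist Take ends — done with Soloist Take.
Vocals Run-through starts before Sectional Block ends → Sectional Block and Vocals Run-through overlap.
Tech Session starts before Sectional Block ends → Sectional Block and Tech Session overlap.
Rhythm Rehearsal starts exactly when Sectional Block ends (back-to-back, no overlap) — done with Sectional Block.
Tech Session starts before Vocals Run-through ends → Vocals Run-through and Tech Session overlap.
Rhythm Rehearsal starts before Vocals Run-through ends → Vocals Run-through and Rhythm Rehearsal overlap.
Woodwind Block starts after Vocals Run-through ends.
Rhythm Rehearsal starts before Tech Session ends → Tech Session and Rhythm Rehearsal overlap.
Woodwind Block starts after Tech Session ends.
Woodwind Block starts after Rhythm Rehearsal ends.
Overlapping pairs: Dress Rehearsal & Sectional Block, Dress Rehearsal & Soloist Take, Rhythm Rehearsal & Tech Session, Rhythm Rehearsal & Vocals Run-through, Sectional Block & Soloist Take, Sectional Block & Tech Session, Sectional Block & Vocals Run-through, Tech Session & Vocals Run-through — 8 in total.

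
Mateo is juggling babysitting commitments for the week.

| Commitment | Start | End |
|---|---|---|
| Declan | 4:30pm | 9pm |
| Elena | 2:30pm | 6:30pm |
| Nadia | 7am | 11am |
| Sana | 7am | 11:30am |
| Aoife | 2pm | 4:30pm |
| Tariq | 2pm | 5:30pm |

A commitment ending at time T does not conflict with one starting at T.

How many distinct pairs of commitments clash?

6

Sorted by start: Sana, Nadia, Aoife, Tariq, Elena, Declan.
Nadia starts before Sana ends → Sana and Nadia overlap.
Aoife starts after Sana ends, so Sana has no further overlaps.
Aoife starts after Nadia ends, so Nadia has no further overlaps.
Tariq starts before Aoife ends → Aoife and Tariq overlap.
Elena starts before Aoife ends → Aoife and Elena overlap.
Declan starts exactly when Aoife ends (back-to-back, no overlap).
Elena starts before Tariq ends → Tariq and Elena overlap.
Declan starts before Tariq ends → Tariq and Declan overlap.
Declan starts before Elena ends → Elena and Declan overlap.
Overlapping pairs: Aoife & Elena, Aoife & Tariq, Declan & Elena, Declan & Tariq, Elena & Tariq, Nadia & Sana — 6 in total.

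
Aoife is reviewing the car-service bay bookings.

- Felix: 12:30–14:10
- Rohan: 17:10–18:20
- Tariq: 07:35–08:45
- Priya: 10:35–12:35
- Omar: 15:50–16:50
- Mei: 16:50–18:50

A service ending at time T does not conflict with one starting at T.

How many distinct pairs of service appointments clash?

2

Sorted by start: Tariq, Priya, Felix, Omar, Mei, Rohan.
Priya starts after Tariq ends, so nothing later overlaps Tariq either.
Felix starts before Priya ends → Priya and Felix overlap.
Omar starts after Priya ends, so nothing later overlaps Priya either.
Omar starts after Felix ends, so nothing later overlaps Felix either.
Mei starts exactly when Omar ends (back-to-back, no overlap), so nothing later overlaps Omar either.
Rohan starts before Mei ends → Mei and Rohan overlap.
Overlapping pairs: Felix & Priya, Mei & Rohan — 2 in total.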